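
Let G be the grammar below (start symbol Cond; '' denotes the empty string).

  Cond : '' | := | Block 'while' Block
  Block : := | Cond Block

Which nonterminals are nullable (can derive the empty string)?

{ Cond }

Directly nullable (have an ''-production): Cond.
No other nonterminal has a production whose RHS symbols are all nullable.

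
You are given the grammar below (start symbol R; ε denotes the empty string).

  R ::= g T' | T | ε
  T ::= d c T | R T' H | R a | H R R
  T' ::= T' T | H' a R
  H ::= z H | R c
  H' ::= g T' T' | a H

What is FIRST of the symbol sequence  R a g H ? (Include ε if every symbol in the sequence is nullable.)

{ a, c, d, g, z }

Add FIRST(R)\{ε} = { a, c, d, g, z }; R is nullable, continue.
a is a terminal; add {a} and stop.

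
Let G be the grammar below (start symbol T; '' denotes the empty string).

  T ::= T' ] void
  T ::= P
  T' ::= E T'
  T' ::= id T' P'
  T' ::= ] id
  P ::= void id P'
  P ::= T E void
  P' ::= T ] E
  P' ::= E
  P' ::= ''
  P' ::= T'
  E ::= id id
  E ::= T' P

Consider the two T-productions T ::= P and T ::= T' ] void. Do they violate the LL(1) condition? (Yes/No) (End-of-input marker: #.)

Yes

FIRST(P) = { ], id, void } and FIRST(T' ] void) = { ], id }.
Both contain ], so the two alternatives are not disjoint — LL(1) conflict.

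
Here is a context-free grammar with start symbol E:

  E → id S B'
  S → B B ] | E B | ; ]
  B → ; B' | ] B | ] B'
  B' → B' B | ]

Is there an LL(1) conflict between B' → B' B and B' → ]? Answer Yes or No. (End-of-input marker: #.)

Yes

FIRST(B' B) = { ] } and FIRST(]) = { ] }.
Both contain ], so the two alternatives are not disjoint — LL(1) conflict.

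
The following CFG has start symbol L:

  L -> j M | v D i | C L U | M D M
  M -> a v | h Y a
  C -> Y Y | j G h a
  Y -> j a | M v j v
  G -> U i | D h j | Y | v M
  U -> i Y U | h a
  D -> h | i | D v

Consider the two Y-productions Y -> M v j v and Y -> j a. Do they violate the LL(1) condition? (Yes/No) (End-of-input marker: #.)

FIRST(M v j v) = { a, h } and FIRST(j a) = { j }.
The FIRST sets are disjoint and neither alternative is nullable — no conflict.

No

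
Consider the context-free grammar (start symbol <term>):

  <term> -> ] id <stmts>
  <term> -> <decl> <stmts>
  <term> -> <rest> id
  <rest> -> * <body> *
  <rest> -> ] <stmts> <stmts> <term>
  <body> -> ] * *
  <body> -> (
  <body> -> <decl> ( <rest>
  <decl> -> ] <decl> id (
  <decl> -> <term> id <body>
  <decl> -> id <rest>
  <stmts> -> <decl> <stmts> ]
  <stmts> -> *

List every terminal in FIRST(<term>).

{ *, ], id }

<term> -> ] id <stmts> contributes {]}.
From <term> -> <decl> <stmts>: add FIRST(<decl>) = { *, ], id }.
From <term> -> <rest> id: add FIRST(<rest>) = { *, ] }.
Union: FIRST(<term>) = { *, ], id }.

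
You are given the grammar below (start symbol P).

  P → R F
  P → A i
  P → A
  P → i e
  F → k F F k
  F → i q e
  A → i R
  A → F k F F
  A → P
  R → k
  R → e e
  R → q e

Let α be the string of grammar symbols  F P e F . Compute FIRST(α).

Add FIRST(F) = { i, k }; F is not nullable, stop.

{ i, k }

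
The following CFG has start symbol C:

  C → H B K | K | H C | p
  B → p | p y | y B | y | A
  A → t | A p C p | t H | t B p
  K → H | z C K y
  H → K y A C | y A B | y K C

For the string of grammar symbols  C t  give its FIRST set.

Add FIRST(C) = { p, y, z }; C is not nullable, stop.

{ p, y, z }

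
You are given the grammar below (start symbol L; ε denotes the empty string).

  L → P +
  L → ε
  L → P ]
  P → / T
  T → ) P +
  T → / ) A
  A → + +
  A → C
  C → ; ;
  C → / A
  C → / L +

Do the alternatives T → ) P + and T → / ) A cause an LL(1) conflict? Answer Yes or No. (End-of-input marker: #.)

No

FIRST() P +) = { ) } and FIRST(/ ) A) = { / }.
The FIRST sets are disjoint and neither alternative is nullable — no conflict.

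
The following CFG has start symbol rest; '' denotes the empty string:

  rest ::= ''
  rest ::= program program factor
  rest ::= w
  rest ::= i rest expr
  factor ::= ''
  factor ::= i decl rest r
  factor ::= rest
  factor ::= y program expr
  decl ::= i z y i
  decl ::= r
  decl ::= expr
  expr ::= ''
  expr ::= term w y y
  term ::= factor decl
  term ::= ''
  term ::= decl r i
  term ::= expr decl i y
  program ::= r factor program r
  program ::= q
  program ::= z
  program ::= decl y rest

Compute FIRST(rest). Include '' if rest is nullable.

rest ::= '' contributes ''.
From rest ::= program program factor: add FIRST(program) = { i, q, r, w, y, z }.
rest ::= w contributes {w}.
rest ::= i rest expr contributes {i}.
Union: FIRST(rest) = { i, q, r, w, y, z, '' }.

{ i, q, r, w, y, z, '' }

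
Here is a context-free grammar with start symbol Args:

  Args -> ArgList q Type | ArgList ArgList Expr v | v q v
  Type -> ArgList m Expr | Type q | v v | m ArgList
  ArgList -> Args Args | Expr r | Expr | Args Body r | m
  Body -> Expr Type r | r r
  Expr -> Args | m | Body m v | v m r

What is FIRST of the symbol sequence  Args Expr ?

{ m, r, v }

Add FIRST(Args) = { m, r, v }; Args is not nullable, stop.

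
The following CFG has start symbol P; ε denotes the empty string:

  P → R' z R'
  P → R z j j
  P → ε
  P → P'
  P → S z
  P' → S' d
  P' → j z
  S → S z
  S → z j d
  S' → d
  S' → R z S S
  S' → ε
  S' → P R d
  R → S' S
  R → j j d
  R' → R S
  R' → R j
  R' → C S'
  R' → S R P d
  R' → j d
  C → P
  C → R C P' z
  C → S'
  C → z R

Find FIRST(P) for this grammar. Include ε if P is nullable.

{ d, j, z, ε }

From P → R' z R': R' nullable, take FIRST(R') ∪ {z} = { d, j, z }.
From P → R z j j: add FIRST(R) = { d, j, z }.
P → ε contributes ε.
From P → P': add FIRST(P') = { d, j, z }.
From P → S z: add FIRST(S) = { z }.
Union: FIRST(P) = { d, j, z, ε }.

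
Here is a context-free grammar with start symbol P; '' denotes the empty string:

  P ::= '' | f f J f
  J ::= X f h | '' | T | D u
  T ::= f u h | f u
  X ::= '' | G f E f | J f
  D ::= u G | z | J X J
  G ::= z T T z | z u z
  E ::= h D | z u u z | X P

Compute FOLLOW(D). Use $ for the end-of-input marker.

{ f, u }

In J ::= D u: add FIRST(u) = { u }.
In E ::= h D: D is at the end, add FOLLOW(E) = { f }.
Union: FOLLOW(D) = { f, u }.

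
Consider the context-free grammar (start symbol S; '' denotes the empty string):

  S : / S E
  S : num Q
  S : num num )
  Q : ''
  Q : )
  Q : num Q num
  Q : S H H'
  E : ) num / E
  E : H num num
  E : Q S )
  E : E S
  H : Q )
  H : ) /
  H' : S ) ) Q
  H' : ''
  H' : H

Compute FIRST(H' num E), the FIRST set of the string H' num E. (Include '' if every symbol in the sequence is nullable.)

Add FIRST(H')\{''} = { ), /, num }; H' is nullable, continue.
num is a terminal; add {num} and stop.

{ ), /, num }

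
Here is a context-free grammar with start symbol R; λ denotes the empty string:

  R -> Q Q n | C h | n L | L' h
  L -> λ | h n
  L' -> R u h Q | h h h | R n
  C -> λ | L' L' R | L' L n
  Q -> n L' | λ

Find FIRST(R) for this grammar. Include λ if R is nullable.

{ h, n }

From R -> Q Q n: Q, Q nullable, take FIRST(Q) ∪ FIRST(Q) ∪ {n} = { n }.
From R -> C h: C nullable, take FIRST(C) ∪ {h} = { h, n }.
R -> n L contributes {n}.
From R -> L' h: add FIRST(L') = { h, n }.
Union: FIRST(R) = { h, n }.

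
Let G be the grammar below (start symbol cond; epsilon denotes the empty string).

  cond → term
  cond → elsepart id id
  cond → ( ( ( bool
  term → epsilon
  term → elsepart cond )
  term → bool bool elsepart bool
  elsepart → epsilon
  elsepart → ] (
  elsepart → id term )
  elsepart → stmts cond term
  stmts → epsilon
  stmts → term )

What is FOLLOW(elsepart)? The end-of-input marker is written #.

In cond → elsepart id id: add FIRST(id id) = { id }.
In term → elsepart cond ): add FIRST(cond )) = { (, ), ], bool, id }.
In term → bool bool elsepart bool: add FIRST(bool) = { bool }.
Union: FOLLOW(elsepart) = { (, ), ], bool, id }.

{ (, ), ], bool, id }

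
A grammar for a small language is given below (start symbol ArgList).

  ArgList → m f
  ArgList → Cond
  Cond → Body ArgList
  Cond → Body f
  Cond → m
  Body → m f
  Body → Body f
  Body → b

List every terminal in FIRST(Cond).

{ b, m }

From Cond → Body ArgList: add FIRST(Body) = { b, m }.
From Cond → Body f: add FIRST(Body) = { b, m }.
Cond → m contributes {m}.
Union: FIRST(Cond) = { b, m }.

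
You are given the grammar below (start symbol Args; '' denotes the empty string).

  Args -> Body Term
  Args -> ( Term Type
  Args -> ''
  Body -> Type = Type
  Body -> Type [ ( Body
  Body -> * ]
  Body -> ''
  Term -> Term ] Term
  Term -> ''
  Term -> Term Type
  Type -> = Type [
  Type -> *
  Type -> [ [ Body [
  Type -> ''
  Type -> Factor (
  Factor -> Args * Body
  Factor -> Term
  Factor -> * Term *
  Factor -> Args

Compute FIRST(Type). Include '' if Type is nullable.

Type -> = Type [ contributes {=}.
Type -> * contributes {*}.
Type -> [ [ Body [ contributes {[}.
Type -> '' contributes ''.
From Type -> Factor (: Factor nullable, take FIRST(Factor) ∪ {(} = { (, *, =, [, ] }.
Union: FIRST(Type) = { (, *, =, [, ], '' }.

{ (, *, =, [, ], '' }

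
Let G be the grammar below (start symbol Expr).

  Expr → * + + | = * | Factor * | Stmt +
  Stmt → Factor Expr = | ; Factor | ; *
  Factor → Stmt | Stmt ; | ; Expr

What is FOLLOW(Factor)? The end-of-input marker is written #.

{ *, +, ;, = }

In Expr → Factor *: add FIRST(*) = { * }.
In Stmt → Factor Expr =: add FIRST(Expr =) = { *, ;, = }.
In Stmt → ; Factor: Factor is at the end, add FOLLOW(Stmt) = { *, +, ;, = }.
Union: FOLLOW(Factor) = { *, +, ;, = }.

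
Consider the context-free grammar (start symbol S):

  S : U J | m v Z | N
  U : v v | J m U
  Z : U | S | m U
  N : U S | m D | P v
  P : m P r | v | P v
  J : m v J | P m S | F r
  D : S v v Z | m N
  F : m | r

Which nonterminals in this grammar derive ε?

No nonterminal has an empty production or an RHS whose symbols are all nullable.

{ } (none)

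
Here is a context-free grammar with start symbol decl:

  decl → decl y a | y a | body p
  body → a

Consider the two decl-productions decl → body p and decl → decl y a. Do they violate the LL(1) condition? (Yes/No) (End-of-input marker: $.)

Yes

FIRST(body p) = { a } and FIRST(decl y a) = { a, y }.
Both contain a, so the two alternatives are not disjoint — LL(1) conflict.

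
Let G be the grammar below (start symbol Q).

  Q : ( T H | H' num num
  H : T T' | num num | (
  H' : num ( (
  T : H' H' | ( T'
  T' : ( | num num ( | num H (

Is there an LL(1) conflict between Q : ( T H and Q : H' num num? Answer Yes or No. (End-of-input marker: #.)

No

FIRST(( T H) = { ( } and FIRST(H' num num) = { num }.
The FIRST sets are disjoint and neither alternative is nullable — no conflict.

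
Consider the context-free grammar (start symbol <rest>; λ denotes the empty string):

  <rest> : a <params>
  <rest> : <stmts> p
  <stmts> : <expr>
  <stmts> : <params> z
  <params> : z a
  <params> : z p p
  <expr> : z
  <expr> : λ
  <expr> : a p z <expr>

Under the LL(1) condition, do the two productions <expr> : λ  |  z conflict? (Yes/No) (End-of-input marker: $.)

FIRST(λ) = { λ } and FIRST(z) = { z }.
The first is nullable but FOLLOW(<expr>) = { p } is disjoint from FIRST of the second.

No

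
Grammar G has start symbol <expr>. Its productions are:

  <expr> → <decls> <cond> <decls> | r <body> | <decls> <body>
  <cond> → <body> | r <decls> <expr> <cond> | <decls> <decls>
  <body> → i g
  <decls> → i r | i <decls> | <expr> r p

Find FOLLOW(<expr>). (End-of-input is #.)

<expr> is the start symbol, so # ∈ FOLLOW(<expr>).
In <cond> → r <decls> <expr> <cond>: add FIRST(<cond>) = { i, r }.
In <decls> → <expr> r p: add FIRST(r p) = { r }.
Union: FOLLOW(<expr>) = { #, i, r }.

{ #, i, r }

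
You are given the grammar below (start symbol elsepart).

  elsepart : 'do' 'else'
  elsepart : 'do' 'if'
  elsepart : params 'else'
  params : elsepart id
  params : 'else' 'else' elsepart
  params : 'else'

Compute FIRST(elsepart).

elsepart : 'do' 'else' contributes {'do'}.
elsepart : 'do' 'if' contributes {'do'}.
From elsepart : params 'else': add FIRST(params) = { 'do', 'else' }.
Union: FIRST(elsepart) = { 'do', 'else' }.

{ 'do', 'else' }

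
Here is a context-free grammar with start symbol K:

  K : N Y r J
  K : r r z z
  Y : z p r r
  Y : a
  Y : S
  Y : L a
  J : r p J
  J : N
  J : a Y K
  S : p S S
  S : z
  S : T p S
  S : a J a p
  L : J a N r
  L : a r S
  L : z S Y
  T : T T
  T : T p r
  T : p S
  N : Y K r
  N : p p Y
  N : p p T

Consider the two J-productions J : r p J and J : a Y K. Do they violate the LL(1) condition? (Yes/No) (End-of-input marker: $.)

FIRST(r p J) = { r } and FIRST(a Y K) = { a }.
The FIRST sets are disjoint and neither alternative is nullable — no conflict.

No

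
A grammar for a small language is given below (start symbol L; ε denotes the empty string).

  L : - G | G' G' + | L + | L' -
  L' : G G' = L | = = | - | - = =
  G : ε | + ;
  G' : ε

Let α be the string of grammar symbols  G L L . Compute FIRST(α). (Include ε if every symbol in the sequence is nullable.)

{ +, -, = }

Add FIRST(G)\{ε} = { + }; G is nullable, continue.
Add FIRST(L) = { +, -, = }; L is not nullable, stop.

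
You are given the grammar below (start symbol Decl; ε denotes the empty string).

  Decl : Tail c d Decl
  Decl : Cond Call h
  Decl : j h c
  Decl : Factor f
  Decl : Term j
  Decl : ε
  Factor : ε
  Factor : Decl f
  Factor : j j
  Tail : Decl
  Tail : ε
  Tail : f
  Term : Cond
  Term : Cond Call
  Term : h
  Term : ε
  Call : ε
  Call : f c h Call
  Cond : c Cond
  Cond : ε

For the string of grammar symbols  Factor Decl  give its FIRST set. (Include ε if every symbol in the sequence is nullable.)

{ c, f, h, j, ε }

Add FIRST(Factor)\{ε} = { c, f, h, j }; Factor is nullable, continue.
Add FIRST(Decl)\{ε} = { c, f, h, j }; Decl is nullable, continue.
Every symbol is nullable, so include ε.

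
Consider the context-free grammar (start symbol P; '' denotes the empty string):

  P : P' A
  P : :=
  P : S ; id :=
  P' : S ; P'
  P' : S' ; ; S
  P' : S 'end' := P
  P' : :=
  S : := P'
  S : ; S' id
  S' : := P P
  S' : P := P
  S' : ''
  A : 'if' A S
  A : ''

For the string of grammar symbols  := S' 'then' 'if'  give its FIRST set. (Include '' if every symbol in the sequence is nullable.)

{ := }

:= is a terminal; add {:=} and stop.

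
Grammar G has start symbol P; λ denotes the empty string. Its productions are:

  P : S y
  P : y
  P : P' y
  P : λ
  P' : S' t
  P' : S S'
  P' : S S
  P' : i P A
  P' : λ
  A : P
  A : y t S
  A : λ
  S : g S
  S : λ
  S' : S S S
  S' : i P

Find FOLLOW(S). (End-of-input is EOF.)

{ g, i, t, y }

In P : S y: add FIRST(y) = { y }.
In P' : S S': add FIRST(S')\{λ} = { g, i }.
  Since S' is nullable, also add FOLLOW(P') = { y }.
In P' : S S: add FIRST(S)\{λ} = { g }.
  Since S is nullable, also add FOLLOW(P') = { y }.
In P' : S S: S is at the end, add FOLLOW(P') = { y }.
In A : y t S: S is at the end, add FOLLOW(A) = { y }.
In S : g S: S is at the end, add FOLLOW(S) = { g, i, t, y }.
In S' : S S S: add FIRST(S S)\{λ} = { g }.
  Since S S is nullable, also add FOLLOW(S') = { t, y }.
In S' : S S S: add FIRST(S)\{λ} = { g }.
  Since S is nullable, also add FOLLOW(S') = { t, y }.
In S' : S S S: S is at the end, add FOLLOW(S') = { t, y }.
Union: FOLLOW(S) = { g, i, t, y }.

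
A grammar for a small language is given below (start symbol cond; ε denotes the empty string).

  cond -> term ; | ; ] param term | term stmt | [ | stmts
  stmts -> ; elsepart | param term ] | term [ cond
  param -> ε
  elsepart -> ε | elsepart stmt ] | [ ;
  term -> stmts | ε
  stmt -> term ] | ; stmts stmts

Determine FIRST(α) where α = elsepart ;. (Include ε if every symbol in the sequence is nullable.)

{ ;, [, ] }

Add FIRST(elsepart)\{ε} = { ;, [, ] }; elsepart is nullable, continue.
; is a terminal; add {;} and stop.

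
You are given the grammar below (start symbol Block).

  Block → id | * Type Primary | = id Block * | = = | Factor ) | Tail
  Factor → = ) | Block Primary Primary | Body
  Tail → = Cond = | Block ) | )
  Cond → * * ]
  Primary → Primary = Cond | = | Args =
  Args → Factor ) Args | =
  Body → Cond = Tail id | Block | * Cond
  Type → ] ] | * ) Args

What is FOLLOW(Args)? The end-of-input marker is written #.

In Primary → Args =: add FIRST(=) = { = }.
In Args → Factor ) Args: Args is at the end, add FOLLOW(Args) = { ), *, =, id }.
In Type → * ) Args: Args is at the end, add FOLLOW(Type) = { ), *, =, id }.
Union: FOLLOW(Args) = { ), *, =, id }.

{ ), *, =, id }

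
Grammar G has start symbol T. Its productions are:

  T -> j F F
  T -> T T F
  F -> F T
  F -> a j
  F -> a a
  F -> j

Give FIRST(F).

{ a, j }

From F -> F T: add FIRST(F) = { a, j }.
F -> a j contributes {a}.
F -> a a contributes {a}.
F -> j contributes {j}.
Union: FIRST(F) = { a, j }.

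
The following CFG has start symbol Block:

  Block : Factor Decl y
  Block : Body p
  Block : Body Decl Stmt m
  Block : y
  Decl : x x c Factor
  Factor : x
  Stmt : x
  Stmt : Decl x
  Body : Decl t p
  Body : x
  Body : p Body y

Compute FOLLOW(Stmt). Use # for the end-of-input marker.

In Block : Body Decl Stmt m: add FIRST(m) = { m }.
Union: FOLLOW(Stmt) = { m }.

{ m }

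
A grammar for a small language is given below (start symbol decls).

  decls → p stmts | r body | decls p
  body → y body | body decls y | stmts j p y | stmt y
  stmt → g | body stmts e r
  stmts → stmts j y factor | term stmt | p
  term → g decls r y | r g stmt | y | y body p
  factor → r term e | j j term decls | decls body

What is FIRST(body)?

body → y body contributes {y}.
From body → body decls y: add FIRST(body) = { g, p, r, y }.
From body → stmts j p y: add FIRST(stmts) = { g, p, r, y }.
From body → stmt y: add FIRST(stmt) = { g, p, r, y }.
Union: FIRST(body) = { g, p, r, y }.

{ g, p, r, y }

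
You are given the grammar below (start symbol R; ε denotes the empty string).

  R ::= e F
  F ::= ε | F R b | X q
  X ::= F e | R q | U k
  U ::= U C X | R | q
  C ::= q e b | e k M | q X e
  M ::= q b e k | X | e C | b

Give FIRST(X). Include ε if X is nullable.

From X ::= F e: F nullable, take FIRST(F) ∪ {e} = { e, q }.
From X ::= R q: add FIRST(R) = { e }.
From X ::= U k: add FIRST(U) = { e, q }.
Union: FIRST(X) = { e, q }.

{ e, q }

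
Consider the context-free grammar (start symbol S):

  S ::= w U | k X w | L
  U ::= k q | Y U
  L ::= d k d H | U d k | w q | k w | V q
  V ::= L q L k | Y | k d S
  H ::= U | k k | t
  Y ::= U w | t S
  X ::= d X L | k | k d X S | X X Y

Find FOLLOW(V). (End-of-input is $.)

In L ::= V q: add FIRST(q) = { q }.
Union: FOLLOW(V) = { q }.

{ q }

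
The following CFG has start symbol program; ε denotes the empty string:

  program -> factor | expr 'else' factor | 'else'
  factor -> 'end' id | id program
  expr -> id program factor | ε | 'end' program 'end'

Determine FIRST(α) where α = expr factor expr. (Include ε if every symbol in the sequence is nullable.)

Add FIRST(expr)\{ε} = { 'end', id }; expr is nullable, continue.
Add FIRST(factor) = { 'end', id }; factor is not nullable, stop.

{ 'end', id }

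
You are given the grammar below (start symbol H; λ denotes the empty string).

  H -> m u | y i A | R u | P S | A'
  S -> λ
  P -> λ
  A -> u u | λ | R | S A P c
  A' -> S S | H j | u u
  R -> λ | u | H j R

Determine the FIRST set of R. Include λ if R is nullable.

R -> λ contributes λ.
R -> u contributes {u}.
From R -> H j R: H nullable, take FIRST(H) ∪ {j} = { j, m, u, y }.
Union: FIRST(R) = { j, m, u, y, λ }.

{ j, m, u, y, λ }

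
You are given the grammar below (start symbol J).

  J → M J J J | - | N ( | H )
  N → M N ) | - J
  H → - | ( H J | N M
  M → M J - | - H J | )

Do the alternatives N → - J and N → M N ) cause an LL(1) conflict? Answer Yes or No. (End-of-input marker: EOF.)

FIRST(- J) = { - } and FIRST(M N )) = { ), - }.
Both contain -, so the two alternatives are not disjoint — LL(1) conflict.

Yes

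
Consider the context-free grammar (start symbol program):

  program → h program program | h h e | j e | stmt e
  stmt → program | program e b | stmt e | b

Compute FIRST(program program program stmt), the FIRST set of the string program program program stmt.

{ b, h, j }

Add FIRST(program) = { b, h, j }; program is not nullable, stop.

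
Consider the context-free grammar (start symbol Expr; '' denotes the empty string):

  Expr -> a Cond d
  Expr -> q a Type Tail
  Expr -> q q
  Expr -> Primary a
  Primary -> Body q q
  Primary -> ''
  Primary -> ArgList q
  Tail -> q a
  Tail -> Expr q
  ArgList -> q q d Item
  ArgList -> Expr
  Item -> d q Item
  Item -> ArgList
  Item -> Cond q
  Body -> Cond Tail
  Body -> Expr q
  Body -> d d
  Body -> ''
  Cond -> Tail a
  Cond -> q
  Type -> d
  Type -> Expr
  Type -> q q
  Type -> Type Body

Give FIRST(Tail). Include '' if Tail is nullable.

{ a, d, q }

Tail -> q a contributes {q}.
From Tail -> Expr q: add FIRST(Expr) = { a, d, q }.
Union: FIRST(Tail) = { a, d, q }.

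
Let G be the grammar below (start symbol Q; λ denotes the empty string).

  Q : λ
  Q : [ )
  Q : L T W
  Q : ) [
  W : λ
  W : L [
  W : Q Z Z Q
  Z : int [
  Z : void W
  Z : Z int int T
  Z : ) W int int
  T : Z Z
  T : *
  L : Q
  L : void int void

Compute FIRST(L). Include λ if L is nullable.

{ ), *, [, int, void, λ }

From L : Q: add FIRST(Q) = { ), *, [, int, void, λ } (including λ since Q is nullable).
L : void int void contributes {void}.
Union: FIRST(L) = { ), *, [, int, void, λ }.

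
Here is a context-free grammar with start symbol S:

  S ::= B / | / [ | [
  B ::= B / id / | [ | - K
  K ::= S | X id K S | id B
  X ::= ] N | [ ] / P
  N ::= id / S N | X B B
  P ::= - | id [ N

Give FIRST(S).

From S ::= B /: add FIRST(B) = { -, [ }.
S ::= / [ contributes {/}.
S ::= [ contributes {[}.
Union: FIRST(S) = { -, /, [ }.

{ -, /, [ }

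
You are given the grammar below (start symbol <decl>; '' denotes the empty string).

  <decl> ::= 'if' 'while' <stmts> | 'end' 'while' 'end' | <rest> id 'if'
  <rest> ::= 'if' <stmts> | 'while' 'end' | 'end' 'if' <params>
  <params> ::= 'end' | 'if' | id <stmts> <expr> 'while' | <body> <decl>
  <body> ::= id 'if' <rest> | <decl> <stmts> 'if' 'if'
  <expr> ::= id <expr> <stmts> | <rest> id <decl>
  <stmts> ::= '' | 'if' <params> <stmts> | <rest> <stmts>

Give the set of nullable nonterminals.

{ <stmts> }

Directly nullable (have an ''-production): <stmts>.
No other nonterminal has a production whose RHS symbols are all nullable.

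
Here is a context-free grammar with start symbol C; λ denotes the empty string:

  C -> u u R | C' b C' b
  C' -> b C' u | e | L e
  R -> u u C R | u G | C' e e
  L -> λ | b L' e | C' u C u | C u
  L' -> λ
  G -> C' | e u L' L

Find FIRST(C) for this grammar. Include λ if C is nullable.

C -> u u R contributes {u}.
From C -> C' b C' b: add FIRST(C') = { b, e, u }.
Union: FIRST(C) = { b, e, u }.

{ b, e, u }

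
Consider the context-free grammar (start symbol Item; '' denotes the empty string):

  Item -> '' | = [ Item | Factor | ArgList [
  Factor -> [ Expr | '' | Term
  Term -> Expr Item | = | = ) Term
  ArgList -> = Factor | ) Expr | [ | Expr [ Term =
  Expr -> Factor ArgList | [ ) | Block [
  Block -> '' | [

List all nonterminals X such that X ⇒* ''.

Directly nullable (have an ''-production): Item, Factor, Block.
No other nonterminal has a production whose RHS symbols are all nullable.

{ Block, Factor, Item }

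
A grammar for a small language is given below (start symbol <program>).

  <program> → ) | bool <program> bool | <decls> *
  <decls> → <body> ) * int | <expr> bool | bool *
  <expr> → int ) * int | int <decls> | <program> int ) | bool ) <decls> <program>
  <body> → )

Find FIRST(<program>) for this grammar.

<program> → ) contributes {)}.
<program> → bool <program> bool contributes {bool}.
From <program> → <decls> *: add FIRST(<decls>) = { ), bool, int }.
Union: FIRST(<program>) = { ), bool, int }.

{ ), bool, int }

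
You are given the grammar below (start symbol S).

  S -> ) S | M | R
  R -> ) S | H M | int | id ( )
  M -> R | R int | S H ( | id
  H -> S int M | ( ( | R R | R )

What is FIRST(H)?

From H -> S int M: add FIRST(S) = { (, ), id, int }.
H -> ( ( contributes {(}.
From H -> R R: add FIRST(R) = { (, ), id, int }.
From H -> R ): add FIRST(R) = { (, ), id, int }.
Union: FIRST(H) = { (, ), id, int }.

{ (, ), id, int }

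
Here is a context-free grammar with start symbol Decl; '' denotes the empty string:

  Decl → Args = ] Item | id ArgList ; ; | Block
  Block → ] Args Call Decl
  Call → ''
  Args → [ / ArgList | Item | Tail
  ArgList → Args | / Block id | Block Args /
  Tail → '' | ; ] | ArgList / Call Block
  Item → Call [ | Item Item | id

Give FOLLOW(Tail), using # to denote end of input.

{ /, ;, =, [, ], id }

In Args → Tail: Tail is at the end, add FOLLOW(Args) = { /, ;, =, [, ], id }.
Union: FOLLOW(Tail) = { /, ;, =, [, ], id }.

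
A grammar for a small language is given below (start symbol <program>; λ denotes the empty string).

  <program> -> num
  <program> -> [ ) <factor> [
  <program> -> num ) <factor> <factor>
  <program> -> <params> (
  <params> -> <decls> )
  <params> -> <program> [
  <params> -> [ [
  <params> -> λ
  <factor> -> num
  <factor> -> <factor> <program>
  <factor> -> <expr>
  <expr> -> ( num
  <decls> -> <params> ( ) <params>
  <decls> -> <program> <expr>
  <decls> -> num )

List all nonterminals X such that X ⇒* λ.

Directly nullable (have an λ-production): <params>.
No other nonterminal has a production whose RHS symbols are all nullable.

{ <params> }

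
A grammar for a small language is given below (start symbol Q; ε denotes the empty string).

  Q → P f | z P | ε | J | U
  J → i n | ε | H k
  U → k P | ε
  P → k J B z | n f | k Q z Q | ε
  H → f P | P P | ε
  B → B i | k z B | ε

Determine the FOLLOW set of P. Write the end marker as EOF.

{ EOF, f, k, n, z }

In Q → P f: add FIRST(f) = { f }.
In Q → z P: P is at the end, add FOLLOW(Q) = { EOF, f, k, n, z }.
In U → k P: P is at the end, add FOLLOW(U) = { EOF, f, k, n, z }.
In H → f P: P is at the end, add FOLLOW(H) = { k }.
In H → P P: add FIRST(P)\{ε} = { k, n }.
  Since P is nullable, also add FOLLOW(H) = { k }.
In H → P P: P is at the end, add FOLLOW(H) = { k }.
Union: FOLLOW(P) = { EOF, f, k, n, z }.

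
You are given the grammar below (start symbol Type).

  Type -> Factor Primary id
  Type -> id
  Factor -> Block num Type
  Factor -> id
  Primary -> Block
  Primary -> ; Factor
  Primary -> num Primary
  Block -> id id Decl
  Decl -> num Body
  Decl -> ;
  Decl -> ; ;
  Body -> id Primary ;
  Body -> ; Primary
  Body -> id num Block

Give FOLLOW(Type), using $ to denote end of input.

{ $, ;, id, num }

Type is the start symbol, so $ ∈ FOLLOW(Type).
In Factor -> Block num Type: Type is at the end, add FOLLOW(Factor) = { ;, id, num }.
Union: FOLLOW(Type) = { $, ;, id, num }.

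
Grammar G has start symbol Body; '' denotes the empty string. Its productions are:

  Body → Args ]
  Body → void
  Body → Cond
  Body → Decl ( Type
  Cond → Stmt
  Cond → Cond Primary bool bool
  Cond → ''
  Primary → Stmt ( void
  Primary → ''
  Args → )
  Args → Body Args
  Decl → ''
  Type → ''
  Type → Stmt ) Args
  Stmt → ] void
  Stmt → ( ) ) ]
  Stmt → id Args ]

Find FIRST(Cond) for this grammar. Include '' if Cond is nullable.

{ (, ], bool, id, '' }

From Cond → Stmt: add FIRST(Stmt) = { (, ], id }.
From Cond → Cond Primary bool bool: Cond, Primary nullable, take FIRST(Cond) ∪ FIRST(Primary) ∪ {bool} = { (, ], bool, id }.
Cond → '' contributes ''.
Union: FIRST(Cond) = { (, ], bool, id, '' }.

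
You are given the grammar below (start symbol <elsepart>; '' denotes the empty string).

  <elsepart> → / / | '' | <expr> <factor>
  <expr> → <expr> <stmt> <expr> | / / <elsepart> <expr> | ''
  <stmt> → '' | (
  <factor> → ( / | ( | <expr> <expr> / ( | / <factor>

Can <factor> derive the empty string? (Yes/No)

Nullable nonterminals: <elsepart>, <expr>, <stmt>.
No production of <factor> has an RHS whose symbols are all nullable, so <factor> is not nullable.

No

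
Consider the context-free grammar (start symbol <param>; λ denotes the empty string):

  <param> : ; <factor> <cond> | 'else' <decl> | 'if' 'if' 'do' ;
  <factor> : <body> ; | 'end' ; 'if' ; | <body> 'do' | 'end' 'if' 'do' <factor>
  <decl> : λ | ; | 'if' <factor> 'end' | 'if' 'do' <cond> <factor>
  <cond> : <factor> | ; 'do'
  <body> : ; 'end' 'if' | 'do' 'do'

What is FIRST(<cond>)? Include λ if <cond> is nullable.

From <cond> : <factor>: add FIRST(<factor>) = { 'do', 'end', ; }.
<cond> : ; 'do' contributes {;}.
Union: FIRST(<cond>) = { 'do', 'end', ; }.

{ 'do', 'end', ; }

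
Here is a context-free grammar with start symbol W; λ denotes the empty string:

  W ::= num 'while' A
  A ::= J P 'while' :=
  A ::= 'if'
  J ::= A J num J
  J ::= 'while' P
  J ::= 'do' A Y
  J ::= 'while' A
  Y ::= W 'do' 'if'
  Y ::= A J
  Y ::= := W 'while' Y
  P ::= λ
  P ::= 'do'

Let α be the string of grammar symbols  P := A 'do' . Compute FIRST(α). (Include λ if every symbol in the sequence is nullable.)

{ 'do', := }

Add FIRST(P)\{λ} = { 'do' }; P is nullable, continue.
:= is a terminal; add {:=} and stop.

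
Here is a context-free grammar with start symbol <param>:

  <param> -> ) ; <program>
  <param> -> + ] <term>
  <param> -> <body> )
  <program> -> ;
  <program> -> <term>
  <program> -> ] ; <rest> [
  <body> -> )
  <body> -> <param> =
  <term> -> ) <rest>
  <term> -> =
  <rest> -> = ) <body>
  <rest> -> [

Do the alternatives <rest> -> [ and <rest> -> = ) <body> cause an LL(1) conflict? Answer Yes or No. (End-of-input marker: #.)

FIRST([) = { [ } and FIRST(= ) <body>) = { = }.
The FIRST sets are disjoint and neither alternative is nullable — no conflict.

No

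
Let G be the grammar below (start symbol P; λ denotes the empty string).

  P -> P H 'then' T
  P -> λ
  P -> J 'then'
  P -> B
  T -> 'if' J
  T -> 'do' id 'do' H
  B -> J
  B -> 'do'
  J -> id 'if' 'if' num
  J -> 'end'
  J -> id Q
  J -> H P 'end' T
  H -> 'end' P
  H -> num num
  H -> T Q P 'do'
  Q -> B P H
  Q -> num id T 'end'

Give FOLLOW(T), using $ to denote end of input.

{ $, 'do', 'end', 'if', 'then', id, num }

In P -> P H 'then' T: T is at the end, add FOLLOW(P) = { $, 'do', 'end', 'if', 'then', id, num }.
In J -> H P 'end' T: T is at the end, add FOLLOW(J) = { $, 'do', 'end', 'if', 'then', id, num }.
In H -> T Q P 'do': add FIRST(Q P 'do') = { 'do', 'end', 'if', id, num }.
In Q -> num id T 'end': add FIRST('end') = { 'end' }.
Union: FOLLOW(T) = { $, 'do', 'end', 'if', 'then', id, num }.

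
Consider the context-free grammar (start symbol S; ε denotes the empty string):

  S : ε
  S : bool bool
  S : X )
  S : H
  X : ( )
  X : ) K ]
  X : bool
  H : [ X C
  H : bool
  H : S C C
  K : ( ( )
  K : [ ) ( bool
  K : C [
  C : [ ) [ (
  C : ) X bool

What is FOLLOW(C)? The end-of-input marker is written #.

{ #, ), [ }

In H : [ X C: C is at the end, add FOLLOW(H) = { #, ), [ }.
In H : S C C: add FIRST(C) = { ), [ }.
In H : S C C: C is at the end, add FOLLOW(H) = { #, ), [ }.
In K : C [: add FIRST([) = { [ }.
Union: FOLLOW(C) = { #, ), [ }.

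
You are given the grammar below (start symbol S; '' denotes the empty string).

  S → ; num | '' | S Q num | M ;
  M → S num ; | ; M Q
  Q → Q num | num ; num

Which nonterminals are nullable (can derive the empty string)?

Directly nullable (have an ''-production): S.
No other nonterminal has a production whose RHS symbols are all nullable.

{ S }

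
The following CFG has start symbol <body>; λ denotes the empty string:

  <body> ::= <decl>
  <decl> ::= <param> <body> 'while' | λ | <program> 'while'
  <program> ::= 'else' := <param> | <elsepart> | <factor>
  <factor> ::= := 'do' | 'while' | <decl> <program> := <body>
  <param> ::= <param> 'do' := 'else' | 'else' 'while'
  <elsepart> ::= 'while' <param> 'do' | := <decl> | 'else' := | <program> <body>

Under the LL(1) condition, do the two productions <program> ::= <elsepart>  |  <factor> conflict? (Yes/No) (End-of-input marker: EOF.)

FIRST(<elsepart>) = { 'else', 'while', := } and FIRST(<factor>) = { 'else', 'while', := }.
Both contain 'else', so the two alternatives are not disjoint — LL(1) conflict.

Yes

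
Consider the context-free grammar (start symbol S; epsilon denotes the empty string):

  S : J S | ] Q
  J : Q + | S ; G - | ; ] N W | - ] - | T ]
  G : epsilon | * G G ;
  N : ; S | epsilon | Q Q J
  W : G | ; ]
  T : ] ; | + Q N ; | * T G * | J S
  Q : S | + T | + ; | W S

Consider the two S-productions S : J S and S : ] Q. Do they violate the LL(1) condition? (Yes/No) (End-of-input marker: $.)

FIRST(J S) = { *, +, -, ;, ] } and FIRST(] Q) = { ] }.
Both contain ], so the two alternatives are not disjoint — LL(1) conflict.

Yes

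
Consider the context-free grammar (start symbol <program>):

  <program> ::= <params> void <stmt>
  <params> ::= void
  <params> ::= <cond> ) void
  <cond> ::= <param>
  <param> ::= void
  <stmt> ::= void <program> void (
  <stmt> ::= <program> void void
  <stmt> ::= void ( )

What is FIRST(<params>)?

{ void }

<params> ::= void contributes {void}.
From <params> ::= <cond> ) void: add FIRST(<cond>) = { void }.
Union: FIRST(<params>) = { void }.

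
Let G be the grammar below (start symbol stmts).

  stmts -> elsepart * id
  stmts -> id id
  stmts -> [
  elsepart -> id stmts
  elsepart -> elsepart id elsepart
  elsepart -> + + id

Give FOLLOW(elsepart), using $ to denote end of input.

{ *, id }

In stmts -> elsepart * id: add FIRST(* id) = { * }.
In elsepart -> elsepart id elsepart: add FIRST(id elsepart) = { id }.
In elsepart -> elsepart id elsepart: elsepart is at the end, add FOLLOW(elsepart) = { *, id }.
Union: FOLLOW(elsepart) = { *, id }.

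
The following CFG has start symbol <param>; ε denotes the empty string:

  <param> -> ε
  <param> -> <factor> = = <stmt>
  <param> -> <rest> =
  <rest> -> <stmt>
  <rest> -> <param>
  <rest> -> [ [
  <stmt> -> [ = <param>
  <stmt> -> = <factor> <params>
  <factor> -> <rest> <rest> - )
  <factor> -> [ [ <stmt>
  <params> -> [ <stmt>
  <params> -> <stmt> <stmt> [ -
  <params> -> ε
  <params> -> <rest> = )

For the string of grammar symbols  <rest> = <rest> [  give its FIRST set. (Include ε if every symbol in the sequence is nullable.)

Add FIRST(<rest>)\{ε} = { -, =, [ }; <rest> is nullable, continue.
= is a terminal; add {=} and stop.

{ -, =, [ }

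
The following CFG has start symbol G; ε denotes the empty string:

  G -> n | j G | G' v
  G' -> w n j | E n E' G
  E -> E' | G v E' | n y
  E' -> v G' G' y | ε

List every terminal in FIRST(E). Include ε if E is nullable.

From E -> E': add FIRST(E') = { v, ε } (including ε since E' is nullable).
From E -> G v E': add FIRST(G) = { j, n, v, w }.
E -> n y contributes {n}.
Union: FIRST(E) = { j, n, v, w, ε }.

{ j, n, v, w, ε }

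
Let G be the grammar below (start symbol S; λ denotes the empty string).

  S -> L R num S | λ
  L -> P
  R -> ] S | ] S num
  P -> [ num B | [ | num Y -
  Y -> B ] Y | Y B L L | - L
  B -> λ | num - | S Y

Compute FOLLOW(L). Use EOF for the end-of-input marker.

In S -> L R num S: add FIRST(R num S) = { ] }.
In Y -> Y B L L: add FIRST(L) = { [, num }.
In Y -> Y B L L: L is at the end, add FOLLOW(Y) = { -, [, ], num }.
In Y -> - L: L is at the end, add FOLLOW(Y) = { -, [, ], num }.
Union: FOLLOW(L) = { -, [, ], num }.

{ -, [, ], num }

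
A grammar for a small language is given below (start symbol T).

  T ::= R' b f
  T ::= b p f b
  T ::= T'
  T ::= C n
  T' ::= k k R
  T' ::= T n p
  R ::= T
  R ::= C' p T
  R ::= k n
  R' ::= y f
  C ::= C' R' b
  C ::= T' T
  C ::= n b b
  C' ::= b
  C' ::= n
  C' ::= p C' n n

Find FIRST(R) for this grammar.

{ b, k, n, p, y }

From R ::= T: add FIRST(T) = { b, k, n, p, y }.
From R ::= C' p T: add FIRST(C') = { b, n, p }.
R ::= k n contributes {k}.
Union: FIRST(R) = { b, k, n, p, y }.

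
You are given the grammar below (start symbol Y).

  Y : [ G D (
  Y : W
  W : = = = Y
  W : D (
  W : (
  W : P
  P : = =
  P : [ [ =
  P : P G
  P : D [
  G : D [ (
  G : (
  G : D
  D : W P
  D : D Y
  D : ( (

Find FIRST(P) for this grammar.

{ (, =, [ }

P : = = contributes {=}.
P : [ [ = contributes {[}.
From P : P G: add FIRST(P) = { (, =, [ }.
From P : D [: add FIRST(D) = { (, =, [ }.
Union: FIRST(P) = { (, =, [ }.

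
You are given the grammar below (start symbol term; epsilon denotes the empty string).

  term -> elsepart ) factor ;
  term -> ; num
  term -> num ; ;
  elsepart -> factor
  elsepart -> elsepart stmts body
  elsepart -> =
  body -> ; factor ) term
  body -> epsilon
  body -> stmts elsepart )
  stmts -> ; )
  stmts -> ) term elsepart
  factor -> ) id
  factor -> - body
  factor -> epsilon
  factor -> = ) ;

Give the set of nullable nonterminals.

Directly nullable (have an epsilon-production): body, factor.
elsepart -> factor with every symbol nullable, so elsepart is nullable.
No other nonterminal has a production whose RHS symbols are all nullable.

{ body, elsepart, factor }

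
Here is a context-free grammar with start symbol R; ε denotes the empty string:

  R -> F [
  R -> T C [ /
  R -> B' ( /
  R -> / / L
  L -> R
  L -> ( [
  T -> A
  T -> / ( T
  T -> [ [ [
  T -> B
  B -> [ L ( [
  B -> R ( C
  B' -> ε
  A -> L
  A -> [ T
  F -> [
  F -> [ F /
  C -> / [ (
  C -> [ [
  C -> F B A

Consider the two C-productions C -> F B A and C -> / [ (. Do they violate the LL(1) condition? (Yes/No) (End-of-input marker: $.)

No

FIRST(F B A) = { [ } and FIRST(/ [ () = { / }.
The FIRST sets are disjoint and neither alternative is nullable — no conflict.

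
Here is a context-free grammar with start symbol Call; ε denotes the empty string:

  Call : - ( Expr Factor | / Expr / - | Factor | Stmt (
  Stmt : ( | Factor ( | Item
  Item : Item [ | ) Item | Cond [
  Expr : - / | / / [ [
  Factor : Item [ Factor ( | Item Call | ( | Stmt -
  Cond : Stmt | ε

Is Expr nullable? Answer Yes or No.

Nullable nonterminals: Cond.
No production of Expr has an RHS whose symbols are all nullable, so Expr is not nullable.

No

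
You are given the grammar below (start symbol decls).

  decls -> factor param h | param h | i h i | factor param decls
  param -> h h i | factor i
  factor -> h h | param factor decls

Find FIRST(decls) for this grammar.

From decls -> factor param h: add FIRST(factor) = { h }.
From decls -> param h: add FIRST(param) = { h }.
decls -> i h i contributes {i}.
From decls -> factor param decls: add FIRST(factor) = { h }.
Union: FIRST(decls) = { h, i }.

{ h, i }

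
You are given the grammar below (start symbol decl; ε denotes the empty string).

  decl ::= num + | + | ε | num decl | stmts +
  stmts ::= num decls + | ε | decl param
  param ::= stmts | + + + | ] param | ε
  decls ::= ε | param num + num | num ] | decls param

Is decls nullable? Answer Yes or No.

decls has an ε-production, so decls ⇒ ε.

Yes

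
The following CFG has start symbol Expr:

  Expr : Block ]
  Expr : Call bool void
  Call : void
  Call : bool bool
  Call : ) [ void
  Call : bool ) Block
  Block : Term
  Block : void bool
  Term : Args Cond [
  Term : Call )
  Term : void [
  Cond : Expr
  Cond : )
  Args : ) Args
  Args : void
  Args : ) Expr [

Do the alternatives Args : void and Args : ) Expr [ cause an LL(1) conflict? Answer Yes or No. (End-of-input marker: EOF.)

FIRST(void) = { void } and FIRST() Expr [) = { ) }.
The FIRST sets are disjoint and neither alternative is nullable — no conflict.

No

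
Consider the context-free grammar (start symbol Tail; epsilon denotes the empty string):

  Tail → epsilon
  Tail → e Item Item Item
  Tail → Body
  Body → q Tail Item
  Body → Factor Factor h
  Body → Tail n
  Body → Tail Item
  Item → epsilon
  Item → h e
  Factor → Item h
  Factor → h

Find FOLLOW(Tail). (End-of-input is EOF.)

{ EOF, h, n }

Tail is the start symbol, so EOF ∈ FOLLOW(Tail).
In Body → q Tail Item: add FIRST(Item)\{epsilon} = { h }.
  Since Item is nullable, also add FOLLOW(Body) = { EOF, h, n }.
In Body → Tail n: add FIRST(n) = { n }.
In Body → Tail Item: add FIRST(Item)\{epsilon} = { h }.
  Since Item is nullable, also add FOLLOW(Body) = { EOF, h, n }.
Union: FOLLOW(Tail) = { EOF, h, n }.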